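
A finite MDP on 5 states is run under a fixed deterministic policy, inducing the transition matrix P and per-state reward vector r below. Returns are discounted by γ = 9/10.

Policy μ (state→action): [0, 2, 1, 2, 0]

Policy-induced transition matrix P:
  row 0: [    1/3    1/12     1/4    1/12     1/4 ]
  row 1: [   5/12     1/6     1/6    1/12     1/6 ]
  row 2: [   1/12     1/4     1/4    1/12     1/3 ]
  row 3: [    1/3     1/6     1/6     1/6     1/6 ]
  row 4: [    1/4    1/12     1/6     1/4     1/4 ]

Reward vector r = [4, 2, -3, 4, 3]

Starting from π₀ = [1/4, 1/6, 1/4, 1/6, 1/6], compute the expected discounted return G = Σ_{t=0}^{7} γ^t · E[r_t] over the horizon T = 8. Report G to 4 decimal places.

t=0: π = [0.2500, 0.1667, 0.2500, 0.1667, 0.1667], E[r] = 1.7500, γ^t·E[r] = 1.750000, running G = 1.750000
t=1: π = [0.2708, 0.1528, 0.2083, 0.1250, 0.2431], E[r] = 1.9931, γ^t·E[r] = 1.793750, running G = 3.543750
t=2: π = [0.2737, 0.1412, 0.2066, 0.1343, 0.2442], E[r] = 2.0272, γ^t·E[r] = 1.642031, running G = 5.185781
t=3: π = [0.2731, 0.1407, 0.2067, 0.1352, 0.2443], E[r] = 2.0274, γ^t·E[r] = 1.478004, running G = 6.663785
t=4: π = [0.2730, 0.1408, 0.2066, 0.1353, 0.2442], E[r] = 2.0277, γ^t·E[r] = 1.330354, running G = 7.994139
t=5: π = [0.2731, 0.1408, 0.2066, 0.1353, 0.2442], E[r] = 2.0277, γ^t·E[r] = 1.197361, running G = 9.191500
t=6: π = [0.2731, 0.1408, 0.2066, 0.1353, 0.2442], E[r] = 2.0277, γ^t·E[r] = 1.077624, running G = 10.269124
t=7: π = [0.2731, 0.1408, 0.2066, 0.1353, 0.2442], E[r] = 2.0277, γ^t·E[r] = 0.969860, running G = 11.238984

G = 11.2390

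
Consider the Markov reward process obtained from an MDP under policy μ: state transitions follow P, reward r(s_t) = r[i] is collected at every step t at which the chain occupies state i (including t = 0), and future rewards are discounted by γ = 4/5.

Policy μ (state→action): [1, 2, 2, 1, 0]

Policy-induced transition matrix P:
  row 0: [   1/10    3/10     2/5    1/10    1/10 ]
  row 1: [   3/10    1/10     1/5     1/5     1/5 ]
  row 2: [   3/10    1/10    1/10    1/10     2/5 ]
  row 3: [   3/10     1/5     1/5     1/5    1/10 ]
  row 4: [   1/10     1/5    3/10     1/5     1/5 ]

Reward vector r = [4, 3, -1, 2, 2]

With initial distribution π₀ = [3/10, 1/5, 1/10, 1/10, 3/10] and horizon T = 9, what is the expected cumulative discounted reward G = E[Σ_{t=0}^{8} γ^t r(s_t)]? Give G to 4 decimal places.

G = 8.6824

t=0: π = [0.3000, 0.2000, 0.1000, 0.1000, 0.3000], E[r] = 2.5000, γ^t·E[r] = 2.500000, running G = 2.500000
t=1: π = [0.1800, 0.2000, 0.2800, 0.1600, 0.1800], E[r] = 1.7200, γ^t·E[r] = 1.376000, running G = 3.876000
t=2: π = [0.2280, 0.1700, 0.2260, 0.1540, 0.2220], E[r] = 1.9480, γ^t·E[r] = 1.246720, running G = 5.122720
t=3: π = [0.2100, 0.1832, 0.2452, 0.1546, 0.2070], E[r] = 1.8676, γ^t·E[r] = 0.956211, running G = 6.078931
t=4: π = [0.2166, 0.1782, 0.2382, 0.1545, 0.2126], E[r] = 1.8968, γ^t·E[r] = 0.776937, running G = 6.855869
t=5: π = [0.2142, 0.1800, 0.2408, 0.1545, 0.2105], E[r] = 1.8861, γ^t·E[r] = 0.618029, running G = 7.473897
t=6: π = [0.2151, 0.1793, 0.2398, 0.1545, 0.2113], E[r] = 1.8900, γ^t·E[r] = 0.495461, running G = 7.969358
t=7: π = [0.2147, 0.1796, 0.2402, 0.1545, 0.2110], E[r] = 1.8886, γ^t·E[r] = 0.396063, running G = 8.365421
t=8: π = [0.2149, 0.1795, 0.2400, 0.1545, 0.2111], E[r] = 1.8891, γ^t·E[r] = 0.316940, running G = 8.682361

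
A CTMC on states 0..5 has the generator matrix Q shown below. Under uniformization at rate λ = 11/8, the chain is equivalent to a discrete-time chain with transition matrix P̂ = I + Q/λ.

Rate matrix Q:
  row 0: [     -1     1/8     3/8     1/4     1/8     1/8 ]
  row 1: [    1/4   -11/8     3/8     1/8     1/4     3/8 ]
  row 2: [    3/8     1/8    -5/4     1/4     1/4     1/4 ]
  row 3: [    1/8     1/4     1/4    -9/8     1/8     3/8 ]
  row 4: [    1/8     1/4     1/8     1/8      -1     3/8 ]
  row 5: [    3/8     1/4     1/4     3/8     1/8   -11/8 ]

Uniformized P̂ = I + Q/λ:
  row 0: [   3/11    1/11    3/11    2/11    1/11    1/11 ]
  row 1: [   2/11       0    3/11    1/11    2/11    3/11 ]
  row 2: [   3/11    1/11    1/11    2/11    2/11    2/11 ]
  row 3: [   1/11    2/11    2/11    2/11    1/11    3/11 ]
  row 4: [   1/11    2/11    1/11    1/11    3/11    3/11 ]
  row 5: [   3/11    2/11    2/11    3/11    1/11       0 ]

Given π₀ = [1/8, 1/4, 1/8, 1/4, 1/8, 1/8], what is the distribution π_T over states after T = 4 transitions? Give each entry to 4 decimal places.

π = [0.2038, 0.1243, 0.1817, 0.1732, 0.1452, 0.1719]

t=0: π = [0.1250, 0.2500, 0.1250, 0.2500, 0.1250, 0.1250]
t=1: π = [0.1818, 0.1136, 0.1932, 0.1591, 0.1477, 0.2045]
t=2: π = [0.2066, 0.1271, 0.1777, 0.1767, 0.1457, 0.1663]
t=3: π = [0.2026, 0.1238, 0.1828, 0.1721, 0.1451, 0.1736]
t=4: π = [0.2038, 0.1243, 0.1817, 0.1732, 0.1452, 0.1719]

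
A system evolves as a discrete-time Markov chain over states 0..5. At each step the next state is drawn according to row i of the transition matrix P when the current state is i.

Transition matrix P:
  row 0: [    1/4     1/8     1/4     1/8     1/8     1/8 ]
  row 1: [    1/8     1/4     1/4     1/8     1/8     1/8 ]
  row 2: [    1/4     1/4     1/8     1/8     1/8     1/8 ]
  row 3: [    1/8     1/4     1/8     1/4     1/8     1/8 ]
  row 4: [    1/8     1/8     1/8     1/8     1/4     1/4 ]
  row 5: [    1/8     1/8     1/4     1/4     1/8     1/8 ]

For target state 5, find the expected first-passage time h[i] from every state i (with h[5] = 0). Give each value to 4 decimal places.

First-step conditioning: h[5] = 0; for i ≠ 5, h[i] = 1 + Σ_k P[i][k]·h[k].
  h[0] = 1 + 1/4·h[0] + 1/8·h[1] + 1/4·h[2] + 1/8·h[3] + 1/8·h[4]
  h[1] = 1 + 1/8·h[0] + 1/4·h[1] + 1/4·h[2] + 1/8·h[3] + 1/8·h[4]
  h[2] = 1 + 1/4·h[0] + 1/4·h[1] + 1/8·h[2] + 1/8·h[3] + 1/8·h[4]
  h[3] = 1 + 1/8·h[0] + 1/4·h[1] + 1/8·h[2] + 1/4·h[3] + 1/8·h[4]
  h[4] = 1 + 1/8·h[0] + 1/8·h[1] + 1/8·h[2] + 1/8·h[3] + 1/4·h[4]
Solving the 5×5 linear system over states ≠ 5 gives exactly h = [7, 7, 7, 7, 6, 0] (h[5] = 0 is the target).

h = [7.0000, 7.0000, 7.0000, 7.0000, 6.0000, 0.0000]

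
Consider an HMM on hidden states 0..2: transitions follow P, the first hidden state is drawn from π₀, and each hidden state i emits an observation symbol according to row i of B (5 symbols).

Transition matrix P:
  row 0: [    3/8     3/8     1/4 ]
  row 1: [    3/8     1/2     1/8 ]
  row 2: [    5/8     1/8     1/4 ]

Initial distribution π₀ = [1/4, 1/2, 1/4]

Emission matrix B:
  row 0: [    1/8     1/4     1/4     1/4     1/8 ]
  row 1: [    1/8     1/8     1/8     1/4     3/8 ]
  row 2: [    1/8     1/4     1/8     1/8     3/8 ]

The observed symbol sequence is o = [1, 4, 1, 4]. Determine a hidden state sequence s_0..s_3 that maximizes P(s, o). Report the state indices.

t=0: δ = [6.250e-02, 6.250e-02, 6.250e-02]  (obs o_0=1)
t=1: δ = [4.883e-03, 1.172e-02, 5.859e-03]  ψ = [2, 1, 0]  (obs o_1=4)
t=2: δ = [1.099e-03, 7.324e-04, 3.662e-04]  ψ = [1, 1, 1]  (obs o_2=1)
t=3: δ = [5.150e-05, 1.545e-04, 1.030e-04]  ψ = [0, 0, 0]  (obs o_3=4)
backtrack: best end state = 1; path = [1, 1, 0, 1]

path = [1, 1, 0, 1]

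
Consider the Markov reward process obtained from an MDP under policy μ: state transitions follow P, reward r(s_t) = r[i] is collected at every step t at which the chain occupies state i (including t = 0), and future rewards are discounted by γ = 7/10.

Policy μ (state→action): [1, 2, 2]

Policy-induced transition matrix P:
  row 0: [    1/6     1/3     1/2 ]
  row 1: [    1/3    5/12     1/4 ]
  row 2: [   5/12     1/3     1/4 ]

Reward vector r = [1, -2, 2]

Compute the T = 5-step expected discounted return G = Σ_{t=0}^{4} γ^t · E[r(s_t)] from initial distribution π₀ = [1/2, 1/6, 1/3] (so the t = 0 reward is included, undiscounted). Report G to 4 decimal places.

t=0: π = [0.5000, 0.1667, 0.3333], E[r] = 0.8333, γ^t·E[r] = 0.833333, running G = 0.833333
t=1: π = [0.2778, 0.3472, 0.3750], E[r] = 0.3333, γ^t·E[r] = 0.233333, running G = 1.066667
t=2: π = [0.3183, 0.3623, 0.3194], E[r] = 0.2326, γ^t·E[r] = 0.113993, running G = 1.180660
t=3: π = [0.3069, 0.3635, 0.3296], E[r] = 0.2390, γ^t·E[r] = 0.081979, running G = 1.262638
t=4: π = [0.3096, 0.3636, 0.3267], E[r] = 0.2358, γ^t·E[r] = 0.056627, running G = 1.319265

G = 1.3193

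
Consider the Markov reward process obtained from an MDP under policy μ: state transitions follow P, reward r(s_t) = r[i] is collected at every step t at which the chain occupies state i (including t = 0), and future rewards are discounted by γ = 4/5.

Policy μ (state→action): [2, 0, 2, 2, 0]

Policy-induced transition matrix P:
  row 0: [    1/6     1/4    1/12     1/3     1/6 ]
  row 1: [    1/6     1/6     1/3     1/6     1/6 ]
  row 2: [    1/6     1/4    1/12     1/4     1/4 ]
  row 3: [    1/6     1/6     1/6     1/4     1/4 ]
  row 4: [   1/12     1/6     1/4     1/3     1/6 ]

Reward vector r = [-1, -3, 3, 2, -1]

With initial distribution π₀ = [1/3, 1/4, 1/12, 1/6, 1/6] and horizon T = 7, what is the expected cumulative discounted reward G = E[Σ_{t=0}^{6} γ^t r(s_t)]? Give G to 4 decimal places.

t=0: π = [0.3333, 0.2500, 0.0833, 0.1667, 0.1667], E[r] = -0.6667, γ^t·E[r] = -0.666667, running G = -0.666667
t=1: π = [0.1528, 0.2014, 0.1875, 0.2708, 0.1875], E[r] = 0.1597, γ^t·E[r] = 0.127778, running G = -0.538889
t=2: π = [0.1510, 0.1950, 0.1875, 0.2616, 0.2049], E[r] = 0.1447, γ^t·E[r] = 0.092593, running G = -0.446296
t=3: π = [0.1496, 0.1949, 0.1880, 0.2634, 0.2041], E[r] = 0.1526, γ^t·E[r] = 0.078123, running G = -0.368173
t=4: π = [0.1497, 0.1948, 0.1880, 0.2632, 0.2043], E[r] = 0.1522, γ^t·E[r] = 0.062329, running G = -0.305844
t=5: π = [0.1496, 0.1948, 0.1880, 0.2633, 0.2043], E[r] = 0.1522, γ^t·E[r] = 0.049887, running G = -0.255956
t=6: π = [0.1496, 0.1948, 0.1880, 0.2633, 0.2043], E[r] = 0.1522, γ^t·E[r] = 0.039909, running G = -0.216047

G = -0.2160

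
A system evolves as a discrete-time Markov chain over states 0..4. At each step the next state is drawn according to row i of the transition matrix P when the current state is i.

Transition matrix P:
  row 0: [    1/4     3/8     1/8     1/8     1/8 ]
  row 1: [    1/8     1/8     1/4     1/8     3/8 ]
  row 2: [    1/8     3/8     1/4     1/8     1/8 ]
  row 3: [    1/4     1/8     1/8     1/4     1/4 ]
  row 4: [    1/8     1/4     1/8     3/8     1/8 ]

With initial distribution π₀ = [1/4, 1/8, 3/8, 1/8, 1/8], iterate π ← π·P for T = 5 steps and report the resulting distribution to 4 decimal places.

π = [0.1718, 0.2386, 0.1769, 0.2030, 0.2098]

t=0: π = [0.2500, 0.1250, 0.3750, 0.1250, 0.1250]
t=1: π = [0.1719, 0.2969, 0.1875, 0.1719, 0.1719]
t=2: π = [0.1680, 0.2363, 0.1855, 0.1895, 0.2207]
t=3: π = [0.1697, 0.2410, 0.1777, 0.2039, 0.2078]
t=4: π = [0.1717, 0.2378, 0.1773, 0.2024, 0.2107]
t=5: π = [0.1718, 0.2386, 0.1769, 0.2030, 0.2098]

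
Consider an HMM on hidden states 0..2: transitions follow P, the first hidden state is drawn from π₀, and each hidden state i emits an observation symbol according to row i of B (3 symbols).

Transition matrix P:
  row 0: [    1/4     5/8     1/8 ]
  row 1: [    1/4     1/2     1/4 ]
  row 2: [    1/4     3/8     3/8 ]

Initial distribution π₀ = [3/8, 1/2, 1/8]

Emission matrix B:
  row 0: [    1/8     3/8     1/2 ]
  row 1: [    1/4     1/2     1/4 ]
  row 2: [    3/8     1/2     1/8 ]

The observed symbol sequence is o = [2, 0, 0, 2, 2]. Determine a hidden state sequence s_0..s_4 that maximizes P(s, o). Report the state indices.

t=0: δ = [1.875e-01, 1.250e-01, 1.562e-02]  (obs o_0=2)
t=1: δ = [5.859e-03, 2.930e-02, 1.172e-02]  ψ = [0, 0, 1]  (obs o_1=0)
t=2: δ = [9.155e-04, 3.662e-03, 2.747e-03]  ψ = [1, 1, 1]  (obs o_2=0)
t=3: δ = [4.578e-04, 4.578e-04, 1.287e-04]  ψ = [1, 1, 2]  (obs o_3=2)
t=4: δ = [5.722e-05, 7.153e-05, 1.431e-05]  ψ = [0, 0, 1]  (obs o_4=2)
backtrack: best end state = 1; path = [0, 1, 1, 0, 1]

path = [0, 1, 1, 0, 1]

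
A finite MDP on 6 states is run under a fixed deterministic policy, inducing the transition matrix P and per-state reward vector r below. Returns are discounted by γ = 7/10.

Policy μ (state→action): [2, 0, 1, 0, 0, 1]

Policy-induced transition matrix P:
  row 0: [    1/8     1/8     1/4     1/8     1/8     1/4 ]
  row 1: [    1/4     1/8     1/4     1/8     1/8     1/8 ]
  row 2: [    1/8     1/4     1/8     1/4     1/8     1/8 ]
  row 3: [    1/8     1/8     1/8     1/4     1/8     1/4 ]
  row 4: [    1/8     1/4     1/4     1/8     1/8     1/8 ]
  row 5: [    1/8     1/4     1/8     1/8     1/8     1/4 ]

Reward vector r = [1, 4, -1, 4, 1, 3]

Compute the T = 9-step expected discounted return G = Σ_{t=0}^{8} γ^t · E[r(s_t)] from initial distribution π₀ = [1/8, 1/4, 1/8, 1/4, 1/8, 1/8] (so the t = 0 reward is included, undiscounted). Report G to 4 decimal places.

G = 7.0425

t=0: π = [0.1250, 0.2500, 0.1250, 0.2500, 0.1250, 0.1250], E[r] = 2.5000, γ^t·E[r] = 2.500000, running G = 2.500000
t=1: π = [0.1563, 0.1719, 0.1875, 0.1719, 0.1250, 0.1875], E[r] = 2.0313, γ^t·E[r] = 1.421875, running G = 3.921875
t=2: π = [0.1465, 0.1875, 0.1816, 0.1699, 0.1250, 0.1895], E[r] = 2.0879, γ^t·E[r] = 1.023066, running G = 4.944941
t=3: π = [0.1484, 0.1870, 0.1824, 0.1689, 0.1250, 0.1882], E[r] = 2.0796, γ^t·E[r] = 0.713299, running G = 5.658241
t=4: π = [0.1484, 0.1870, 0.1826, 0.1689, 0.1250, 0.1882], E[r] = 2.0789, γ^t·E[r] = 0.499141, running G = 6.157382
t=5: π = [0.1484, 0.1870, 0.1825, 0.1689, 0.1250, 0.1882], E[r] = 2.0790, γ^t·E[r] = 0.349418, running G = 6.506800
t=6: π = [0.1484, 0.1870, 0.1825, 0.1689, 0.1250, 0.1882], E[r] = 2.0790, γ^t·E[r] = 0.244591, running G = 6.751391
t=7: π = [0.1484, 0.1870, 0.1825, 0.1689, 0.1250, 0.1882], E[r] = 2.0790, γ^t·E[r] = 0.171214, running G = 6.922604
t=8: π = [0.1484, 0.1870, 0.1825, 0.1689, 0.1250, 0.1882], E[r] = 2.0790, γ^t·E[r] = 0.119850, running G = 7.042454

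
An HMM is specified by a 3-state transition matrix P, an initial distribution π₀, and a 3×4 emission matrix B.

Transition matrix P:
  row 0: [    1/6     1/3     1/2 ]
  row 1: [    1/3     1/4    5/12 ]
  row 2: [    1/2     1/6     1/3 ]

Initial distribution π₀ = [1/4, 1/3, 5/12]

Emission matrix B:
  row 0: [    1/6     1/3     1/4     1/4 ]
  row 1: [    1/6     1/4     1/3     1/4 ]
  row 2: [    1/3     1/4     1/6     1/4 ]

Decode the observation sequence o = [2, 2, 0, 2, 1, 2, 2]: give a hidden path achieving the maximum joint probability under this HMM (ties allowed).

path = [1, 0, 2, 0, 2, 0, 1]

t=0: δ = [6.250e-02, 1.111e-01, 6.944e-02]  (obs o_0=2)
t=1: δ = [9.259e-03, 9.259e-03, 7.716e-03]  ψ = [1, 1, 1]  (obs o_1=2)
t=2: δ = [6.430e-04, 5.144e-04, 1.543e-03]  ψ = [2, 0, 0]  (obs o_2=0)
t=3: δ = [1.929e-04, 8.573e-05, 8.573e-05]  ψ = [2, 2, 2]  (obs o_3=2)
t=4: δ = [1.429e-05, 1.608e-05, 2.411e-05]  ψ = [2, 0, 0]  (obs o_4=1)
t=5: δ = [3.014e-06, 1.588e-06, 1.340e-06]  ψ = [2, 0, 2]  (obs o_5=2)
t=6: δ = [1.674e-07, 3.349e-07, 2.512e-07]  ψ = [2, 0, 0]  (obs o_6=2)
backtrack: best end state = 1; path = [1, 0, 2, 0, 2, 0, 1]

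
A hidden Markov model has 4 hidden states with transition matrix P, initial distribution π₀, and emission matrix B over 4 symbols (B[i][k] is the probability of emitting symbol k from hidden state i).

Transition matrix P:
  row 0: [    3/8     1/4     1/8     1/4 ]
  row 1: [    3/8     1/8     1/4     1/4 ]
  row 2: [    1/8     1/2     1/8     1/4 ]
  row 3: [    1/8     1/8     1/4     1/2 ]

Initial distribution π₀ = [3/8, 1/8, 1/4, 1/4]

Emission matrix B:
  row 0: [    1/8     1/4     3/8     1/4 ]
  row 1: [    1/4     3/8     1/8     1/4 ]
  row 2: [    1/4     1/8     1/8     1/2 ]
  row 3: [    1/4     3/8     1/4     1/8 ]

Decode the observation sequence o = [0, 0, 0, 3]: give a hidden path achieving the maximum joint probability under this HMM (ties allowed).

t=0: δ = [4.688e-02, 3.125e-02, 6.250e-02, 6.250e-02]  (obs o_0=0)
t=1: δ = [2.197e-03, 7.812e-03, 3.906e-03, 7.812e-03]  ψ = [0, 2, 3, 3]  (obs o_1=0)
t=2: δ = [3.662e-04, 4.883e-04, 4.883e-04, 9.766e-04]  ψ = [1, 2, 1, 3]  (obs o_2=0)
t=3: δ = [4.578e-05, 6.104e-05, 1.221e-04, 6.104e-05]  ψ = [1, 2, 3, 3]  (obs o_3=3)
backtrack: best end state = 2; path = [3, 3, 3, 2]

path = [3, 3, 3, 2]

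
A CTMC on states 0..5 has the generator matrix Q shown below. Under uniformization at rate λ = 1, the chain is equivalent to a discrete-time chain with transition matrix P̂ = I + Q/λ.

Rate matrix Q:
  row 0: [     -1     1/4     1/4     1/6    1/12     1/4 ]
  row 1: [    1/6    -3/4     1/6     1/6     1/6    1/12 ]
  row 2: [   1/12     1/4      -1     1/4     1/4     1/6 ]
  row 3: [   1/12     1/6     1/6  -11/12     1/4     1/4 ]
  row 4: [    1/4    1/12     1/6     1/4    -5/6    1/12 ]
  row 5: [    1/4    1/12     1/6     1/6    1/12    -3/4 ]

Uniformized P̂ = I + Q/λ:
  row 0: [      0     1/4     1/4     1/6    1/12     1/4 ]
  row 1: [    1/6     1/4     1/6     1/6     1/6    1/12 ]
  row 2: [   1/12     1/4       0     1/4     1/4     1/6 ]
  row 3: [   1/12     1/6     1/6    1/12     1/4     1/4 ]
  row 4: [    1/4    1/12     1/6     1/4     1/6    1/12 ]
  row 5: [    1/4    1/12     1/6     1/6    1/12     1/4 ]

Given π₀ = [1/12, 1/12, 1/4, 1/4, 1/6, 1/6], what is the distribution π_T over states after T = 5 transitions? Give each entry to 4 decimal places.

t=0: π = [0.0833, 0.0833, 0.2500, 0.2500, 0.1667, 0.1667]
t=1: π = [0.1389, 0.1736, 0.1319, 0.1806, 0.1875, 0.1875]
t=2: π = [0.1487, 0.1725, 0.1563, 0.1782, 0.1655, 0.1788]
t=3: π = [0.1427, 0.1778, 0.1530, 0.1786, 0.1672, 0.1807]
t=4: π = [0.1442, 0.1771, 0.1531, 0.1785, 0.1674, 0.1797]
t=5: π = [0.1439, 0.1773, 0.1532, 0.1785, 0.1673, 0.1798]

π = [0.1439, 0.1773, 0.1532, 0.1785, 0.1673, 0.1798]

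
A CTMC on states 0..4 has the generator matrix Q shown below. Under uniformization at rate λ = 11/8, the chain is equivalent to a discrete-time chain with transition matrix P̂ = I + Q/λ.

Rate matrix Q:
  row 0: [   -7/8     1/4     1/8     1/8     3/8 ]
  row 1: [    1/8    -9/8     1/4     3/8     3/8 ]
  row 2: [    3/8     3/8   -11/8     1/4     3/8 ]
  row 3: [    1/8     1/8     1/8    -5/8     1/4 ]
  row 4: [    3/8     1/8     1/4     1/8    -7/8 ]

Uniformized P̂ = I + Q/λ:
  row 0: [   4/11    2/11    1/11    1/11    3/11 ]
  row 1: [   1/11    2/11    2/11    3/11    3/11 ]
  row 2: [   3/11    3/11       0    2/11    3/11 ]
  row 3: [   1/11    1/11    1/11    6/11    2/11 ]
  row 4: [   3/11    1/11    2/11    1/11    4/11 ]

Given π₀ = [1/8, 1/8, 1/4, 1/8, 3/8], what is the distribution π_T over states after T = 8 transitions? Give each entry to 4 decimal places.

π = [0.2238, 0.1461, 0.1186, 0.2350, 0.2765]

t=0: π = [0.1250, 0.1250, 0.2500, 0.1250, 0.3750]
t=1: π = [0.2386, 0.1591, 0.1136, 0.1932, 0.2955]
t=2: π = [0.2304, 0.1477, 0.1219, 0.2180, 0.2820]
t=3: π = [0.2272, 0.1474, 0.1189, 0.2279, 0.2785]
t=4: π = [0.2251, 0.1466, 0.1188, 0.2321, 0.2773]
t=5: π = [0.2243, 0.1463, 0.1186, 0.2339, 0.2768]
t=6: π = [0.2240, 0.1462, 0.1186, 0.2346, 0.2766]
t=7: π = [0.2239, 0.1461, 0.1186, 0.2349, 0.2765]
t=8: π = [0.2238, 0.1461, 0.1186, 0.2350, 0.2765]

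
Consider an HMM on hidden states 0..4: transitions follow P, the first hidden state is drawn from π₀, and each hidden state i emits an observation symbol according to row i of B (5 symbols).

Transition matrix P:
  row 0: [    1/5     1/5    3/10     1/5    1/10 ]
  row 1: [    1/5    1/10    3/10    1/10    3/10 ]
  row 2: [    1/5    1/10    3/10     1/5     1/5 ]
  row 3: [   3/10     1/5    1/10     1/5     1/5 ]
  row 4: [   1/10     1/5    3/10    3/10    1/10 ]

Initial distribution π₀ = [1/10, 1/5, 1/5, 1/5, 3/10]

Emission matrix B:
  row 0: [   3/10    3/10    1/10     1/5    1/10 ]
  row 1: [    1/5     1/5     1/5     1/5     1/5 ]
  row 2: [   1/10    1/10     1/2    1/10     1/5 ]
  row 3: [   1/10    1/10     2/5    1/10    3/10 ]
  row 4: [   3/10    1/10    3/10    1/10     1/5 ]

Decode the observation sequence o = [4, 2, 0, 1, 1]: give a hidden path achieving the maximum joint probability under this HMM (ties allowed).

path = [4, 3, 0, 0, 0]

t=0: δ = [1.000e-02, 4.000e-02, 4.000e-02, 6.000e-02, 6.000e-02]  (obs o_0=4)
t=1: δ = [1.800e-03, 2.400e-03, 9.000e-03, 7.200e-03, 3.600e-03]  ψ = [3, 3, 4, 4, 1]  (obs o_1=2)
t=2: δ = [6.480e-04, 2.880e-04, 2.700e-04, 1.800e-04, 5.400e-04]  ψ = [3, 3, 2, 2, 2]  (obs o_2=0)
t=3: δ = [3.888e-05, 2.592e-05, 1.944e-05, 1.620e-05, 8.640e-06]  ψ = [0, 0, 0, 4, 1]  (obs o_3=1)
t=4: δ = [2.333e-06, 1.555e-06, 1.166e-06, 7.776e-07, 7.776e-07]  ψ = [0, 0, 0, 0, 1]  (obs o_4=1)
backtrack: best end state = 0; path = [4, 3, 0, 0, 0]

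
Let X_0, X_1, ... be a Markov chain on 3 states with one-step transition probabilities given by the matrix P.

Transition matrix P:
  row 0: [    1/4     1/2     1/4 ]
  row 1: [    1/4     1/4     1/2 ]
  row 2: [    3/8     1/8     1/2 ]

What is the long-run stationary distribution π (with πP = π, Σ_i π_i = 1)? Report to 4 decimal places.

Balance equations π_j = Σ_i π_i·P[i][j]:
  π_0 = 1/4·π_0 + 1/4·π_1 + 3/8·π_2
  π_1 = 1/2·π_0 + 1/4·π_1 + 1/8·π_2
  normalize: π_0 + π_1 + π_2 = 1
Solving the linear system gives exactly π = [10/33, 3/11, 14/33].

π = [0.3030, 0.2727, 0.4242]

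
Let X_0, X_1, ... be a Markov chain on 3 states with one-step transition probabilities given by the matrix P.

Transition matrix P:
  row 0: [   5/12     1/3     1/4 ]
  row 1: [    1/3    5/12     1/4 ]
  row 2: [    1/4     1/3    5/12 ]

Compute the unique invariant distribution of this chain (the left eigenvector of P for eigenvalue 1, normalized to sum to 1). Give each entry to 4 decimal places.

π = [0.3364, 0.3636, 0.3000]

Balance equations π_j = Σ_i π_i·P[i][j]:
  π_0 = 5/12·π_0 + 1/3·π_1 + 1/4·π_2
  π_1 = 1/3·π_0 + 5/12·π_1 + 1/3·π_2
  normalize: π_0 + π_1 + π_2 = 1
Solving the linear system gives exactly π = [37/110, 4/11, 3/10].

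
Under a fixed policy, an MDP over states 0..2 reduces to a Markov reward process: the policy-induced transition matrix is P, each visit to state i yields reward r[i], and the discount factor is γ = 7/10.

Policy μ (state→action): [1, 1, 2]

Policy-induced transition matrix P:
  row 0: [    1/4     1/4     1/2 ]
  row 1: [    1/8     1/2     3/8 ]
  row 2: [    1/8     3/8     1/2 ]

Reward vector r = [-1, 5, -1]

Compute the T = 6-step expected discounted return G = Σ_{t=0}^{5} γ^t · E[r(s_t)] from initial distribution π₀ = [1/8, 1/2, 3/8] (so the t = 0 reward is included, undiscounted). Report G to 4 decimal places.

t=0: π = [0.1250, 0.5000, 0.3750], E[r] = 2.0000, γ^t·E[r] = 2.000000, running G = 2.000000
t=1: π = [0.1406, 0.4219, 0.4375], E[r] = 1.5313, γ^t·E[r] = 1.071875, running G = 3.071875
t=2: π = [0.1426, 0.4102, 0.4473], E[r] = 1.4609, γ^t·E[r] = 0.715859, running G = 3.787734
t=3: π = [0.1428, 0.4084, 0.4487], E[r] = 1.4507, γ^t·E[r] = 0.497584, running G = 4.285319
t=4: π = [0.1429, 0.4082, 0.4489], E[r] = 1.4492, γ^t·E[r] = 0.347957, running G = 4.633276
t=5: π = [0.1429, 0.4082, 0.4490], E[r] = 1.4490, γ^t·E[r] = 0.243536, running G = 4.876812

G = 4.8768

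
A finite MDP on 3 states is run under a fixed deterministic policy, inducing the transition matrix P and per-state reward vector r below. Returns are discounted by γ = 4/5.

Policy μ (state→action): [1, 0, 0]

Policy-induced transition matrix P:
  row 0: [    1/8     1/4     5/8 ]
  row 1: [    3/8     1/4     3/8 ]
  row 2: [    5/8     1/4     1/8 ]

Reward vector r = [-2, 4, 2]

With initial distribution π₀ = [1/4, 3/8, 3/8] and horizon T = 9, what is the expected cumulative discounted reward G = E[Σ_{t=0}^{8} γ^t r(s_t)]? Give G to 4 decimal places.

G = 5.0075

t=0: π = [0.2500, 0.3750, 0.3750], E[r] = 1.7500, γ^t·E[r] = 1.750000, running G = 1.750000
t=1: π = [0.4063, 0.2500, 0.3438], E[r] = 0.8750, γ^t·E[r] = 0.700000, running G = 2.450000
t=2: π = [0.3594, 0.2500, 0.3906], E[r] = 1.0625, γ^t·E[r] = 0.680000, running G = 3.130000
t=3: π = [0.3828, 0.2500, 0.3672], E[r] = 0.9688, γ^t·E[r] = 0.496000, running G = 3.626000
t=4: π = [0.3711, 0.2500, 0.3789], E[r] = 1.0156, γ^t·E[r] = 0.416000, running G = 4.042000
t=5: π = [0.3770, 0.2500, 0.3730], E[r] = 0.9922, γ^t·E[r] = 0.325120, running G = 4.367120
t=6: π = [0.3740, 0.2500, 0.3760], E[r] = 1.0039, γ^t·E[r] = 0.263168, running G = 4.630288
t=7: π = [0.3755, 0.2500, 0.3745], E[r] = 0.9980, γ^t·E[r] = 0.209306, running G = 4.839594
t=8: π = [0.3748, 0.2500, 0.3752], E[r] = 1.0010, γ^t·E[r] = 0.167936, running G = 5.007530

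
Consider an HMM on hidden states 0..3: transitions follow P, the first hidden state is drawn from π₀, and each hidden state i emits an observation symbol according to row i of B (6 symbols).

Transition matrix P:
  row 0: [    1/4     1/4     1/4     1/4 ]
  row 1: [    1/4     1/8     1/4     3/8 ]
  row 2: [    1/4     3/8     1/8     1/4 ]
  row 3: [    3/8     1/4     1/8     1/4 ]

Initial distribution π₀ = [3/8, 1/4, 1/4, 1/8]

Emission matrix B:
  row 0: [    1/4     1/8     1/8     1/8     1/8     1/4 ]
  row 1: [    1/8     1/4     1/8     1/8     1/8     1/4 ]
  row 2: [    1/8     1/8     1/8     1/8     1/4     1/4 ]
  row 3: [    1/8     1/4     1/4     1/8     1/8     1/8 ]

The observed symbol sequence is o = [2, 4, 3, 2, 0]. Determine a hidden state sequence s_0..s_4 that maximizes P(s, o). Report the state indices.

t=0: δ = [4.688e-02, 3.125e-02, 3.125e-02, 3.125e-02]  (obs o_0=2)
t=1: δ = [1.465e-03, 1.465e-03, 2.930e-03, 1.465e-03]  ψ = [0, 0, 0, 0]  (obs o_1=4)
t=2: δ = [9.155e-05, 1.373e-04, 4.578e-05, 9.155e-05]  ψ = [2, 2, 0, 2]  (obs o_2=3)
t=3: δ = [4.292e-06, 2.861e-06, 4.292e-06, 1.287e-05]  ψ = [1, 0, 1, 1]  (obs o_3=2)
t=4: δ = [1.207e-06, 4.023e-07, 2.012e-07, 4.023e-07]  ψ = [3, 3, 3, 3]  (obs o_4=0)
backtrack: best end state = 0; path = [0, 2, 1, 3, 0]

path = [0, 2, 1, 3, 0]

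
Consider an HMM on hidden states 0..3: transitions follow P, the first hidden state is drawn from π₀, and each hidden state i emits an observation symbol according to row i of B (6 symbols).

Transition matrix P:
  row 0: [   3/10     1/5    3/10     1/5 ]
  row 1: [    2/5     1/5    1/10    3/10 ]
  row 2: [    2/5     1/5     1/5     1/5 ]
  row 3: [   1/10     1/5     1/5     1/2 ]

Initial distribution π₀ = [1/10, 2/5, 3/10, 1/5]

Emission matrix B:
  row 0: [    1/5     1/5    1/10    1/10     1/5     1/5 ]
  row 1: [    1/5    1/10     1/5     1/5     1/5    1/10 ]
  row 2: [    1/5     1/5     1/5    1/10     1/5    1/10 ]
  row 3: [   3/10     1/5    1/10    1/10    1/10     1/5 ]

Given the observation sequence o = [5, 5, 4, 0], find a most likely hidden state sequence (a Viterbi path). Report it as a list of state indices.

path = [3, 3, 3, 3]

t=0: δ = [2.000e-02, 4.000e-02, 3.000e-02, 4.000e-02]  (obs o_0=5)
t=1: δ = [3.200e-03, 8.000e-04, 8.000e-04, 4.000e-03]  ψ = [1, 1, 3, 3]  (obs o_1=5)
t=2: δ = [1.920e-04, 1.600e-04, 1.920e-04, 2.000e-04]  ψ = [0, 3, 0, 3]  (obs o_2=4)
t=3: δ = [1.536e-05, 8.000e-06, 1.152e-05, 3.000e-05]  ψ = [2, 3, 0, 3]  (obs o_3=0)
backtrack: best end state = 3; path = [3, 3, 3, 3]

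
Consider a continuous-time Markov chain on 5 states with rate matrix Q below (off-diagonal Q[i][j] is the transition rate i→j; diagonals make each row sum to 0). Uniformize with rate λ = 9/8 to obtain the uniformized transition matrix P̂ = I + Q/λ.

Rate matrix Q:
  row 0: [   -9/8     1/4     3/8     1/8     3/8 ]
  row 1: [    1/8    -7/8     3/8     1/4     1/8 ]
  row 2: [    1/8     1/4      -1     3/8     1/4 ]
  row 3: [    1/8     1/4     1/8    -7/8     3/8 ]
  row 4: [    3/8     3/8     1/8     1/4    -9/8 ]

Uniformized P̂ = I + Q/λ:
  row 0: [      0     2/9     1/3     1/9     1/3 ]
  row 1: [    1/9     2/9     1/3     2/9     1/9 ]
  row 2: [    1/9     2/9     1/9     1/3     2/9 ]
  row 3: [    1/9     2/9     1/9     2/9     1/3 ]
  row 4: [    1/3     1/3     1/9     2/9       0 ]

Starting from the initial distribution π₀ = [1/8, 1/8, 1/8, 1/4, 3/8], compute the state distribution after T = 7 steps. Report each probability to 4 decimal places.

π = [0.1387, 0.2437, 0.1960, 0.2286, 0.1930]

t=0: π = [0.1250, 0.1250, 0.1250, 0.2500, 0.3750]
t=1: π = [0.1806, 0.2639, 0.1667, 0.2222, 0.1667]
t=2: π = [0.1281, 0.2407, 0.2099, 0.2207, 0.2006]
t=3: π = [0.1415, 0.2445, 0.1931, 0.2313, 0.1896]
t=4: π = [0.1375, 0.2433, 0.1969, 0.2280, 0.1943]
t=5: π = [0.1390, 0.2438, 0.1957, 0.2288, 0.1926]
t=6: π = [0.1385, 0.2436, 0.1962, 0.2285, 0.1932]
t=7: π = [0.1387, 0.2437, 0.1960, 0.2286, 0.1930]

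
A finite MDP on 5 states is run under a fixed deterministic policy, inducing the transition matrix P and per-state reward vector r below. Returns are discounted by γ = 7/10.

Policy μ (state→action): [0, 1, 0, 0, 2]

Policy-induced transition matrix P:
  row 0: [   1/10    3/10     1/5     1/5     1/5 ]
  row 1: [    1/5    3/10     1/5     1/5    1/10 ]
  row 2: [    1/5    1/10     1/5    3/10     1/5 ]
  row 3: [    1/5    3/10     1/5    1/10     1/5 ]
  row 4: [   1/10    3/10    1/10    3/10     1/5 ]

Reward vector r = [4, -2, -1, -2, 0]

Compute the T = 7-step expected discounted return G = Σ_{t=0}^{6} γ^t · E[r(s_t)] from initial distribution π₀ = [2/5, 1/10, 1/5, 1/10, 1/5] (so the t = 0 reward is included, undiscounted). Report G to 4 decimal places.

G = -0.0618

t=0: π = [0.4000, 0.1000, 0.2000, 0.1000, 0.2000], E[r] = 1.0000, γ^t·E[r] = 1.000000, running G = 1.000000
t=1: π = [0.1400, 0.2600, 0.1800, 0.2300, 0.1900], E[r] = -0.6000, γ^t·E[r] = -0.420000, running G = 0.580000
t=2: π = [0.1670, 0.2640, 0.1810, 0.2140, 0.1740], E[r] = -0.4690, γ^t·E[r] = -0.229810, running G = 0.350190
t=3: π = [0.1659, 0.2638, 0.1826, 0.2141, 0.1736], E[r] = -0.4748, γ^t·E[r] = -0.162856, running G = 0.187334
t=4: π = [0.1661, 0.2635, 0.1826, 0.2142, 0.1736], E[r] = -0.4738, γ^t·E[r] = -0.113764, running G = 0.073569
t=5: π = [0.1660, 0.2635, 0.1826, 0.2142, 0.1737], E[r] = -0.4739, γ^t·E[r] = -0.079642, running G = -0.006072
t=6: π = [0.1660, 0.2635, 0.1826, 0.2142, 0.1737], E[r] = -0.4739, γ^t·E[r] = -0.055750, running G = -0.061823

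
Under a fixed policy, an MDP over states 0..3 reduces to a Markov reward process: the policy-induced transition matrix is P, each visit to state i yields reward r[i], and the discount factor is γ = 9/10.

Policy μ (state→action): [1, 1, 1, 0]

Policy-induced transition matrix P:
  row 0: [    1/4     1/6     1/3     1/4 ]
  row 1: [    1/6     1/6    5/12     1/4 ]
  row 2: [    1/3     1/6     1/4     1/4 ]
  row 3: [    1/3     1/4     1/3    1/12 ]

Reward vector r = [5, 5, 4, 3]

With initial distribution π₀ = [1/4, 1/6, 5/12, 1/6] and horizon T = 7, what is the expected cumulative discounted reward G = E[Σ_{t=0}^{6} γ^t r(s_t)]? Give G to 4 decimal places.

G = 22.1661

t=0: π = [0.2500, 0.1667, 0.4167, 0.1667], E[r] = 4.2500, γ^t·E[r] = 4.250000, running G = 4.250000
t=1: π = [0.2847, 0.1806, 0.3125, 0.2222], E[r] = 4.2431, γ^t·E[r] = 3.818750, running G = 8.068750
t=2: π = [0.2795, 0.1852, 0.3223, 0.2130], E[r] = 4.2517, γ^t·E[r] = 3.443906, running G = 11.512656
t=3: π = [0.2792, 0.1844, 0.3219, 0.2145], E[r] = 4.2491, γ^t·E[r] = 3.097582, running G = 14.610238
t=4: π = [0.2793, 0.1845, 0.3219, 0.2142], E[r] = 4.2496, γ^t·E[r] = 2.788180, running G = 17.398418
t=5: π = [0.2793, 0.1845, 0.3219, 0.2143], E[r] = 4.2495, γ^t·E[r] = 2.509303, running G = 19.907722
t=6: π = [0.2793, 0.1845, 0.3219, 0.2143], E[r] = 4.2495, γ^t·E[r] = 2.258382, running G = 22.166104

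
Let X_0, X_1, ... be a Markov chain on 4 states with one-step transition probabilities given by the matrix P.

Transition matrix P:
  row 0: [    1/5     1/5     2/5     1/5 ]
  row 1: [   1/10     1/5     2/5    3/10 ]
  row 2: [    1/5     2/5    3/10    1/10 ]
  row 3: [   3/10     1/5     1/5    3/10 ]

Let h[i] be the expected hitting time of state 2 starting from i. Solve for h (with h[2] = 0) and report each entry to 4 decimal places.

First-step conditioning: h[2] = 0; for i ≠ 2, h[i] = 1 + Σ_k P[i][k]·h[k].
  h[0] = 1 + 1/5·h[0] + 1/5·h[1] + 1/5·h[3]
  h[1] = 1 + 1/10·h[0] + 1/5·h[1] + 3/10·h[3]
  h[3] = 1 + 3/10·h[0] + 1/5·h[1] + 3/10·h[3]
Solving the 3×3 linear system over states ≠ 2 gives exactly h = [225/79, 230/79, 0, 275/79] (h[2] = 0 is the target).

h = [2.8481, 2.9114, 0.0000, 3.4810]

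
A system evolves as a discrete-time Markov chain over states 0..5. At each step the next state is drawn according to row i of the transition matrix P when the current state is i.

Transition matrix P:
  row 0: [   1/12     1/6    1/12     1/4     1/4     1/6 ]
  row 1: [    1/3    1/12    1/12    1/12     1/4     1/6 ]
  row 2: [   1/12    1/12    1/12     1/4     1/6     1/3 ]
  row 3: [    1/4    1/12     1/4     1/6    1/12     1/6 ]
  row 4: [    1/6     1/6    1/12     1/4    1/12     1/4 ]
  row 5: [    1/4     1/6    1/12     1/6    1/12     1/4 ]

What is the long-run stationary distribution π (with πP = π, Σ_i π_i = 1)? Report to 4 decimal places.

π = [0.1965, 0.1300, 0.1157, 0.1941, 0.1474, 0.2163]

Balance equations π_j = Σ_i π_i·P[i][j]:
  π_0 = 1/12·π_0 + 1/3·π_1 + 1/12·π_2 + 1/4·π_3 + 1/6·π_4 + 1/4·π_5
  π_1 = 1/6·π_0 + 1/12·π_1 + 1/12·π_2 + 1/12·π_3 + 1/6·π_4 + 1/6·π_5
  π_2 = 1/12·π_0 + 1/12·π_1 + 1/12·π_2 + 1/4·π_3 + 1/12·π_4 + 1/12·π_5
  π_3 = 1/4·π_0 + 1/12·π_1 + 1/4·π_2 + 1/6·π_3 + 1/4·π_4 + 1/6·π_5
  π_4 = 1/4·π_0 + 1/4·π_1 + 1/6·π_2 + 1/12·π_3 + 1/12·π_4 + 1/12·π_5
  normalize: π_0 + π_1 + π_2 + π_3 + π_4 + π_5 = 1
Solving the linear system gives exactly π = [6139/31239, 8123/62478, 278/2403, 311/1602, 9209/62478, 13511/62478].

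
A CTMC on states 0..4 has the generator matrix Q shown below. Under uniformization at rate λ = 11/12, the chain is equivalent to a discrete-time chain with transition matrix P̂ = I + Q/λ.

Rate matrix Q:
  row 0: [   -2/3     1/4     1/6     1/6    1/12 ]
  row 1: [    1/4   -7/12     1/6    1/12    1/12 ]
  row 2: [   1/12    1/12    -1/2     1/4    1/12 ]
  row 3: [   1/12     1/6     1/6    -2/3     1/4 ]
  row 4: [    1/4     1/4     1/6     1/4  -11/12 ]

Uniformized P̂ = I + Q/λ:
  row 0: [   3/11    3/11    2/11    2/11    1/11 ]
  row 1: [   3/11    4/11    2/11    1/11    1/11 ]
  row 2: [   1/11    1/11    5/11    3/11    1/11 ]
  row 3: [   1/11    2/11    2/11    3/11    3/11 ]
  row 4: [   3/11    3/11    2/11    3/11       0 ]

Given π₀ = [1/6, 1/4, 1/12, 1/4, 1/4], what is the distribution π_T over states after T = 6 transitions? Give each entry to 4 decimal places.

π = [0.1885, 0.2287, 0.2499, 0.2139, 0.1190]

t=0: π = [0.1667, 0.2500, 0.0833, 0.2500, 0.2500]
t=1: π = [0.2121, 0.2576, 0.2045, 0.2121, 0.1136]
t=2: π = [0.1970, 0.2397, 0.2376, 0.2066, 0.1191]
t=3: π = [0.1920, 0.2325, 0.2466, 0.2112, 0.1176]
t=4: π = [0.1895, 0.2298, 0.2491, 0.2130, 0.1186]
t=5: π = [0.1887, 0.2290, 0.2497, 0.2137, 0.1189]
t=6: π = [0.1885, 0.2287, 0.2499, 0.2139, 0.1190]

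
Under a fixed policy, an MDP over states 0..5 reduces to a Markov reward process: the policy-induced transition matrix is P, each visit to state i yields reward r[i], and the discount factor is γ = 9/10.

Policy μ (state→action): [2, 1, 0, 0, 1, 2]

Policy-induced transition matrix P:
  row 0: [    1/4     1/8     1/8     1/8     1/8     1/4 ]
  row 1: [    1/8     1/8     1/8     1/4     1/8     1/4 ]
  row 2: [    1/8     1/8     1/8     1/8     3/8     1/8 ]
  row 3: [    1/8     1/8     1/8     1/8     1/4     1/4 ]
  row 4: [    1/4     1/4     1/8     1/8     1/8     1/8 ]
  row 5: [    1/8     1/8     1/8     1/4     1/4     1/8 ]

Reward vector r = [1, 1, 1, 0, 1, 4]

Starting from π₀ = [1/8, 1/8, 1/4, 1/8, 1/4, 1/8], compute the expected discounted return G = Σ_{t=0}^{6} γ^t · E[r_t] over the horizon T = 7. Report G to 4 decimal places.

t=0: π = [0.1250, 0.1250, 0.2500, 0.1250, 0.2500, 0.1250], E[r] = 1.2500, γ^t·E[r] = 1.250000, running G = 1.250000
t=1: π = [0.1719, 0.1563, 0.1250, 0.1563, 0.2188, 0.1719], E[r] = 1.3594, γ^t·E[r] = 1.223438, running G = 2.473438
t=2: π = [0.1738, 0.1523, 0.1250, 0.1660, 0.1973, 0.1855], E[r] = 1.3906, γ^t·E[r] = 1.126406, running G = 3.599844
t=3: π = [0.1714, 0.1497, 0.1250, 0.1672, 0.2002, 0.1865], E[r] = 1.3923, γ^t·E[r] = 1.015011, running G = 4.614855
t=4: π = [0.1714, 0.1500, 0.1250, 0.1670, 0.2005, 0.1860], E[r] = 1.3911, γ^t·E[r] = 0.912689, running G = 5.527545
t=5: π = [0.1715, 0.1501, 0.1250, 0.1670, 0.2004, 0.1861], E[r] = 1.3912, γ^t·E[r] = 0.821477, running G = 6.349021
t=6: π = [0.1715, 0.1500, 0.1250, 0.1670, 0.2004, 0.1861], E[r] = 1.3912, γ^t·E[r] = 0.739337, running G = 7.088359

G = 7.0884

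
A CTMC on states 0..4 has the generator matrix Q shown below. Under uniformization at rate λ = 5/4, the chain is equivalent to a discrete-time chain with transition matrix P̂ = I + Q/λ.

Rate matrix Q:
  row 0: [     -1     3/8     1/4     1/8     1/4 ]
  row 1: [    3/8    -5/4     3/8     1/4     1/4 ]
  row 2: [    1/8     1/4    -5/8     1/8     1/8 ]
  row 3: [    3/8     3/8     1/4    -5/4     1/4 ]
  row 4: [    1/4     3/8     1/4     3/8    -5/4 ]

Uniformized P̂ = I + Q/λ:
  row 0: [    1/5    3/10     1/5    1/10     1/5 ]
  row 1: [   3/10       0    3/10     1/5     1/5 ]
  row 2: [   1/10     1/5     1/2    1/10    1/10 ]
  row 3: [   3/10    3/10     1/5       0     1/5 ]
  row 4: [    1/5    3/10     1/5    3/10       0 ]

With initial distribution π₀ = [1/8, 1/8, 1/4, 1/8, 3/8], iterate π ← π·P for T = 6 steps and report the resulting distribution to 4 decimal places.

t=0: π = [0.1250, 0.1250, 0.2500, 0.1250, 0.3750]
t=1: π = [0.2000, 0.2375, 0.2875, 0.1750, 0.1000]
t=2: π = [0.2125, 0.2000, 0.3100, 0.1263, 0.1513]
t=3: π = [0.2016, 0.2090, 0.3130, 0.1376, 0.1388]
t=4: π = [0.2034, 0.2060, 0.3148, 0.1349, 0.1410]
t=5: π = [0.2026, 0.2067, 0.3150, 0.1353, 0.1403]
t=6: π = [0.2027, 0.2065, 0.3152, 0.1352, 0.1404]

π = [0.2027, 0.2065, 0.3152, 0.1352, 0.1404]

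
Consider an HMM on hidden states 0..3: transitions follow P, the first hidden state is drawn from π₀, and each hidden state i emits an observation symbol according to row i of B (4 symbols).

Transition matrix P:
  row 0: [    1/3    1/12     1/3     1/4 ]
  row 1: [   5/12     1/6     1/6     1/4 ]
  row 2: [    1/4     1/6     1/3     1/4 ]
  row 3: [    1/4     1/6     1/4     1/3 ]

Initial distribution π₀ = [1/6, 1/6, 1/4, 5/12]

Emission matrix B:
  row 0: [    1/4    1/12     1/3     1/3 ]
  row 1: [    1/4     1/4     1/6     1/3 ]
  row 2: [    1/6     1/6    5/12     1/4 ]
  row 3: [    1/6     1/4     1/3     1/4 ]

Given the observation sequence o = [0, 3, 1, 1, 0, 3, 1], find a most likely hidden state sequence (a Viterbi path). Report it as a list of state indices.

t=0: δ = [4.167e-02, 4.167e-02, 4.167e-02, 6.944e-02]  (obs o_0=0)
t=1: δ = [5.787e-03, 3.858e-03, 4.340e-03, 5.787e-03]  ψ = [1, 3, 3, 3]  (obs o_1=3)
t=2: δ = [1.608e-04, 2.411e-04, 3.215e-04, 4.823e-04]  ψ = [0, 3, 0, 3]  (obs o_2=1)
t=3: δ = [1.005e-05, 2.009e-05, 2.009e-05, 4.019e-05]  ψ = [3, 3, 3, 3]  (obs o_3=1)
t=4: δ = [2.512e-06, 1.674e-06, 1.674e-06, 2.233e-06]  ψ = [3, 3, 3, 3]  (obs o_4=0)
t=5: δ = [2.791e-07, 1.240e-07, 2.093e-07, 1.861e-07]  ψ = [0, 3, 0, 3]  (obs o_5=3)
t=6: δ = [7.752e-09, 8.721e-09, 1.550e-08, 1.744e-08]  ψ = [0, 2, 0, 0]  (obs o_6=1)
backtrack: best end state = 3; path = [3, 3, 3, 3, 0, 0, 3]

path = [3, 3, 3, 3, 0, 0, 3]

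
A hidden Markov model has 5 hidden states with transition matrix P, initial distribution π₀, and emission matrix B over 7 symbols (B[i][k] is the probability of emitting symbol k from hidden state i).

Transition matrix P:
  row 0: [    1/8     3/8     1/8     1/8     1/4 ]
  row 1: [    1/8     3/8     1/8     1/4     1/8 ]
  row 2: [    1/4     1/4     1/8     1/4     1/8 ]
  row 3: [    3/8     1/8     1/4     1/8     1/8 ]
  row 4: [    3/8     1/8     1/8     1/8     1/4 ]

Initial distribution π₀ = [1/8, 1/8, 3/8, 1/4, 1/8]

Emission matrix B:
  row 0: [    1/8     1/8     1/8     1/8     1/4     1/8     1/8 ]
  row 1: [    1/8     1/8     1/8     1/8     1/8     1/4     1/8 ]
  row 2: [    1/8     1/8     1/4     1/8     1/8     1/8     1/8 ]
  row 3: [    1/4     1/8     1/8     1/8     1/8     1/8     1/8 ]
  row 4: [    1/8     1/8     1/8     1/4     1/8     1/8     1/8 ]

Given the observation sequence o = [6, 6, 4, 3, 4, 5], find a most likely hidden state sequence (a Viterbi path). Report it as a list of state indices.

path = [2, 3, 0, 4, 0, 1]

t=0: δ = [1.562e-02, 1.562e-02, 4.688e-02, 3.125e-02, 1.562e-02]  (obs o_0=6)
t=1: δ = [1.465e-03, 1.465e-03, 9.766e-04, 1.465e-03, 7.324e-04]  ψ = [2, 2, 3, 2, 2]  (obs o_1=6)
t=2: δ = [1.373e-04, 6.866e-05, 4.578e-05, 4.578e-05, 4.578e-05]  ψ = [3, 0, 3, 1, 0]  (obs o_2=4)
t=3: δ = [2.146e-06, 6.437e-06, 2.146e-06, 2.146e-06, 8.583e-06]  ψ = [0, 0, 0, 0, 0]  (obs o_3=3)
t=4: δ = [8.047e-07, 3.017e-07, 1.341e-07, 2.012e-07, 2.682e-07]  ψ = [4, 1, 4, 1, 4]  (obs o_4=4)
t=5: δ = [1.257e-08, 7.544e-08, 1.257e-08, 1.257e-08, 2.515e-08]  ψ = [0, 0, 0, 0, 0]  (obs o_5=5)
backtrack: best end state = 1; path = [2, 3, 0, 4, 0, 1]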